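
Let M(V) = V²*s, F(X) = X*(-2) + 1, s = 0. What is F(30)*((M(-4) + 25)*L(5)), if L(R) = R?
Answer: -7375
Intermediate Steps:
F(X) = 1 - 2*X (F(X) = -2*X + 1 = 1 - 2*X)
M(V) = 0 (M(V) = V²*0 = 0)
F(30)*((M(-4) + 25)*L(5)) = (1 - 2*30)*((0 + 25)*5) = (1 - 60)*(25*5) = -59*125 = -7375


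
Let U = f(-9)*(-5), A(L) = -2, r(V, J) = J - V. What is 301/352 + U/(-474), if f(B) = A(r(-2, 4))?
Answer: 69577/83424 ≈ 0.83402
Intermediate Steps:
f(B) = -2
U = 10 (U = -2*(-5) = 10)
301/352 + U/(-474) = 301/352 + 10/(-474) = 301*(1/352) + 10*(-1/474) = 301/352 - 5/237 = 69577/83424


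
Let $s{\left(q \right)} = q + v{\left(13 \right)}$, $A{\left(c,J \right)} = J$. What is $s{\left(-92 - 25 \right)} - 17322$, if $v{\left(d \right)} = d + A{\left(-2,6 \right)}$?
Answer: $-17420$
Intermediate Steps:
$v{\left(d \right)} = 6 + d$ ($v{\left(d \right)} = d + 6 = 6 + d$)
$s{\left(q \right)} = 19 + q$ ($s{\left(q \right)} = q + \left(6 + 13\right) = q + 19 = 19 + q$)
$s{\left(-92 - 25 \right)} - 17322 = \left(19 - 117\right) - 17322 = -98 - 17322 = -17420$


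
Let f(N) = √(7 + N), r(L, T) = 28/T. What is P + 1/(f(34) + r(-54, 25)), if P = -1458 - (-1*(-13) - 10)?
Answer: -36293401/24841 + 625*√41/24841 ≈ -1460.9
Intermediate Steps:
P = -1461 (P = -1458 - (13 - 10) = -1458 - 1*3 = -1458 - 3 = -1461)
P + 1/(f(34) + r(-54, 25)) = -1461 + 1/(√(7 + 34) + 28/25) = -1461 + 1/(√41 + 28*(1/25)) = -1461 + 1/(√41 + 28/25) = -1461 + 1/(28/25 + √41)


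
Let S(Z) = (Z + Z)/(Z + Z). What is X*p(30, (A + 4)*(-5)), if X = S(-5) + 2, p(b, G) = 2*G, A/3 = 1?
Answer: -210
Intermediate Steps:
A = 3 (A = 3*1 = 3)
S(Z) = 1 (S(Z) = (2*Z)/((2*Z)) = (2*Z)*(1/(2*Z)) = 1)
X = 3 (X = 1 + 2 = 3)
X*p(30, (A + 4)*(-5)) = 3*(2*((3 + 4)*(-5))) = 3*(2*(7*(-5))) = 3*(2*(-35)) = 3*(-70) = -210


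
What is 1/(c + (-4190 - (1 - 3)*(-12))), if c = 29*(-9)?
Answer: -1/4475 ≈ -0.00022346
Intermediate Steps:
c = -261
1/(c + (-4190 - (1 - 3)*(-12))) = 1/(-261 + (-4190 - (1 - 3)*(-12))) = 1/(-261 + (-4190 - (-2)*(-12))) = 1/(-261 + (-4190 - 1*24)) = 1/(-261 + (-4190 - 24)) = 1/(-261 - 4214) = 1/(-4475) = -1/4475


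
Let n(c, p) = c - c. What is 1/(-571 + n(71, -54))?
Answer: -1/571 ≈ -0.0017513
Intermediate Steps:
n(c, p) = 0
1/(-571 + n(71, -54)) = 1/(-571 + 0) = 1/(-571) = -1/571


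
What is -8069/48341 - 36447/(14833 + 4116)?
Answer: -1914783908/916013609 ≈ -2.0903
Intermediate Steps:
-8069/48341 - 36447/(14833 + 4116) = -8069*1/48341 - 36447/18949 = -8069/48341 - 36447*1/18949 = -8069/48341 - 36447/18949 = -1914783908/916013609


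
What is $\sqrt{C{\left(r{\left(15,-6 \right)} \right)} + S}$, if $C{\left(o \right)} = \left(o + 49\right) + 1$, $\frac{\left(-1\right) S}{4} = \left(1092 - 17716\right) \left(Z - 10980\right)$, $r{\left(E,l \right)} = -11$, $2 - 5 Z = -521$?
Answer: $\frac{i \sqrt{18079263985}}{5} \approx 26892.0 i$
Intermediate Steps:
$Z = \frac{523}{5}$ ($Z = \frac{2}{5} - - \frac{521}{5} = \frac{2}{5} + \frac{521}{5} = \frac{523}{5} \approx 104.6$)
$S = - \frac{3615852992}{5}$ ($S = - 4 \left(1092 - 17716\right) \left(\frac{523}{5} - 10980\right) = - 4 \left(\left(-16624\right) \left(- \frac{54377}{5}\right)\right) = \left(-4\right) \frac{903963248}{5} = - \frac{3615852992}{5} \approx -7.2317 \cdot 10^{8}$)
$C{\left(o \right)} = 50 + o$ ($C{\left(o \right)} = \left(49 + o\right) + 1 = 50 + o$)
$\sqrt{C{\left(r{\left(15,-6 \right)} \right)} + S} = \sqrt{\left(50 - 11\right) - \frac{3615852992}{5}} = \sqrt{39 - \frac{3615852992}{5}} = \sqrt{- \frac{3615852797}{5}} = \frac{i \sqrt{18079263985}}{5}$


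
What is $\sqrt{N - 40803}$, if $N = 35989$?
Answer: $i \sqrt{4814} \approx 69.383 i$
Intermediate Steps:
$\sqrt{N - 40803} = \sqrt{35989 - 40803} = \sqrt{-4814} = i \sqrt{4814}$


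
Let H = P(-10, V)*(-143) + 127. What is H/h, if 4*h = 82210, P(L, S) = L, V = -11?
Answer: 3114/41105 ≈ 0.075757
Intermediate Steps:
H = 1557 (H = -10*(-143) + 127 = 1430 + 127 = 1557)
h = 41105/2 (h = (1/4)*82210 = 41105/2 ≈ 20553.)
H/h = 1557/(41105/2) = 1557*(2/41105) = 3114/41105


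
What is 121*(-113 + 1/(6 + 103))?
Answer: -1490236/109 ≈ -13672.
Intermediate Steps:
121*(-113 + 1/(6 + 103)) = 121*(-113 + 1/109) = 121*(-12316/109) = -1490236/109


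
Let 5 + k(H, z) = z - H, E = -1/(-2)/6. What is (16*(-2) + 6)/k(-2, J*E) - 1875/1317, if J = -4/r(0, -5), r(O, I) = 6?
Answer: 171077/24145 ≈ 7.0854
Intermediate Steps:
J = -⅔ (J = -4/6 = -4*⅙ = -⅔ ≈ -0.66667)
E = 1/12 (E = -1*(-½)*(⅙) = (½)*(⅙) = 1/12 ≈ 0.083333)
k(H, z) = -5 + z - H (k(H, z) = -5 + (z - H) = -5 + z - H)
(16*(-2) + 6)/k(-2, J*E) - 1875/1317 = (16*(-2) + 6)/(-5 - ⅔*1/12 - 1*(-2)) - 1875/1317 = (-32 + 6)/(-5 - 1/18 + 2) - 1875*1/1317 = -26/(-55/18) - 625/439 = -26*(-18/55) - 625/439 = 468/55 - 625/439 = 171077/24145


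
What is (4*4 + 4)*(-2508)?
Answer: -50160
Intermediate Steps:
(4*4 + 4)*(-2508) = (16 + 4)*(-2508) = 20*(-2508) = -50160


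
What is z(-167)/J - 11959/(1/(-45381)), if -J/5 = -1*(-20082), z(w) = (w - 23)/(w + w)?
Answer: 1820087895484007/3353694 ≈ 5.4271e+8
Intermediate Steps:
z(w) = (-23 + w)/(2*w) (z(w) = (-23 + w)/((2*w)) = (-23 + w)*(1/(2*w)) = (-23 + w)/(2*w))
J = -100410 (J = -(-5)*(-20082) = -5*20082 = -100410)
z(-167)/J - 11959/(1/(-45381)) = ((1/2)*(-23 - 167)/(-167))/(-100410) - 11959/(1/(-45381)) = ((1/2)*(-1/167)*(-190))*(-1/100410) - 11959/(-1/45381) = (95/167)*(-1/100410) - 11959*(-45381) = -19/3353694 + 542711379 = 1820087895484007/3353694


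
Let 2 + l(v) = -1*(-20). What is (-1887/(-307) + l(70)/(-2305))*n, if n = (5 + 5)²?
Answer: 86880180/141527 ≈ 613.88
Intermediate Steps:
l(v) = 18 (l(v) = -2 - 1*(-20) = -2 + 20 = 18)
n = 100 (n = 10² = 100)
(-1887/(-307) + l(70)/(-2305))*n = (-1887/(-307) + 18/(-2305))*100 = (-1887*(-1/307) + 18*(-1/2305))*100 = (1887/307 - 18/2305)*100 = (4344009/707635)*100 = 86880180/141527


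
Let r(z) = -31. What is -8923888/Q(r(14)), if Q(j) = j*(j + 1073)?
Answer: 4461944/16151 ≈ 276.26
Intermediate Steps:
Q(j) = j*(1073 + j)
-8923888/Q(r(14)) = -8923888*(-1/(31*(1073 - 31))) = -8923888/((-31*1042)) = -8923888/(-32302) = -8923888*(-1/32302) = 4461944/16151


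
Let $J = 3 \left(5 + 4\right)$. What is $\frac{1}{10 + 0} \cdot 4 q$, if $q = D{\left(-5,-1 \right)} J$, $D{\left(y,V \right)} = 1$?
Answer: $\frac{54}{5} \approx 10.8$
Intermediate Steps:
$J = 27$ ($J = 3 \cdot 9 = 27$)
$q = 27$ ($q = 1 \cdot 27 = 27$)
$\frac{1}{10 + 0} \cdot 4 q = \frac{1}{10 + 0} \cdot 4 \cdot 27 = \frac{1}{10} \cdot 4 \cdot 27 = \frac{2}{5} \cdot 27 = \frac{54}{5}$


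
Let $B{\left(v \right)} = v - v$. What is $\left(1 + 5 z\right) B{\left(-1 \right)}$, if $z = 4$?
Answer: $0$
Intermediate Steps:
$B{\left(v \right)} = 0$
$\left(1 + 5 z\right) B{\left(-1 \right)} = \left(1 + 5 \cdot 4\right) 0 = \left(1 + 20\right) 0 = 21 \cdot 0 = 0$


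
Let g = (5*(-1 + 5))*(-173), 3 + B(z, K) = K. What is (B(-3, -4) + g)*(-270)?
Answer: 936090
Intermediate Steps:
B(z, K) = -3 + K
g = -3460 (g = (5*4)*(-173) = 20*(-173) = -3460)
(B(-3, -4) + g)*(-270) = ((-3 - 4) - 3460)*(-270) = (-7 - 3460)*(-270) = -3467*(-270) = 936090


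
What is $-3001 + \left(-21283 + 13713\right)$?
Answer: $-10571$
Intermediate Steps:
$-3001 + \left(-21283 + 13713\right) = -3001 - 7570 = -10571$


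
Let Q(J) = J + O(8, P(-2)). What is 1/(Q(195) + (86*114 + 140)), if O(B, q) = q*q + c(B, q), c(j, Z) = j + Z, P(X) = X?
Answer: 1/10149 ≈ 9.8532e-5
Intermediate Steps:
c(j, Z) = Z + j
O(B, q) = B + q + q**2 (O(B, q) = q*q + (q + B) = q**2 + (B + q) = B + q + q**2)
Q(J) = 10 + J (Q(J) = J + (8 - 2 + (-2)**2) = J + (8 - 2 + 4) = J + 10 = 10 + J)
1/(Q(195) + (86*114 + 140)) = 1/((10 + 195) + (86*114 + 140)) = 1/(205 + (9804 + 140)) = 1/(205 + 9944) = 1/10149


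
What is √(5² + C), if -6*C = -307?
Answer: √2742/6 ≈ 8.7274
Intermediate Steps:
C = 307/6 (C = -⅙*(-307) = 307/6 ≈ 51.167)
√(5² + C) = √(5² + 307/6) = √(25 + 307/6) = √(457/6) = √2742/6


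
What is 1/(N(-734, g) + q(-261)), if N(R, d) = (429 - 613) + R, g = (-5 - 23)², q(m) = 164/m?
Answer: -261/239762 ≈ -0.0010886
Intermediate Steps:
g = 784 (g = (-28)² = 784)
N(R, d) = -184 + R
1/(N(-734, g) + q(-261)) = 1/((-184 - 734) + 164/(-261)) = 1/(-918 + 164*(-1/261)) = 1/(-918 - 164/261) = 1/(-239762/261) = -261/239762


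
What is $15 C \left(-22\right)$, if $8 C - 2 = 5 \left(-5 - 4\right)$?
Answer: $\frac{7095}{4} \approx 1773.8$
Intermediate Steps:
$C = - \frac{43}{8}$ ($C = \frac{1}{4} + \frac{5 \left(-5 - 4\right)}{8} = \frac{1}{4} + \frac{5 \left(-9\right)}{8} = \frac{1}{4} + \frac{1}{8} \left(-45\right) = \frac{1}{4} - \frac{45}{8} = - \frac{43}{8} \approx -5.375$)
$15 C \left(-22\right) = 15 \left(- \frac{43}{8}\right) \left(-22\right) = \left(- \frac{645}{8}\right) \left(-22\right) = \frac{7095}{4}$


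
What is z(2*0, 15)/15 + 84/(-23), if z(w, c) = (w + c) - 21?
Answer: -466/115 ≈ -4.0522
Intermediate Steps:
z(w, c) = -21 + c + w (z(w, c) = (c + w) - 21 = -21 + c + w)
z(2*0, 15)/15 + 84/(-23) = (-21 + 15 + 2*0)/15 + 84/(-23) = (-21 + 15 + 0)*(1/15) + 84*(-1/23) = -6*1/15 - 84/23 = -⅖ - 84/23 = -466/115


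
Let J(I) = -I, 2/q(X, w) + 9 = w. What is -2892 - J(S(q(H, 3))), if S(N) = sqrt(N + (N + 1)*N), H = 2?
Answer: -2892 + I*sqrt(5)/3 ≈ -2892.0 + 0.74536*I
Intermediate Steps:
q(X, w) = 2/(-9 + w)
S(N) = sqrt(N + N*(1 + N)) (S(N) = sqrt(N + (1 + N)*N) = sqrt(N + N*(1 + N)))
-2892 - J(S(q(H, 3))) = -2892 - (-1)*sqrt((2/(-9 + 3))*(2 + 2/(-9 + 3))) = -2892 - (-1)*sqrt((2/(-6))*(2 + 2/(-6))) = -2892 - (-1)*sqrt((2*(-1/6))*(2 + 2*(-1/6))) = -2892 - (-1)*sqrt(-(2 - 1/3)/3) = -2892 - (-1)*sqrt(-1/3*5/3) = -2892 - (-1)*sqrt(-5/9) = -2892 - (-1)*I*sqrt(5)/3 = -2892 + I*sqrt(5)/3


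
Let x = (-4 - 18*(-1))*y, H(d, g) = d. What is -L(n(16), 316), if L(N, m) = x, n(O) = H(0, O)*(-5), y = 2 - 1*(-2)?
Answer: -56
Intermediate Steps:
y = 4 (y = 2 + 2 = 4)
n(O) = 0 (n(O) = 0*(-5) = 0)
x = 56 (x = (-4 - 18*(-1))*4 = (-4 - 3*(-6))*4 = (-4 + 18)*4 = 14*4 = 56)
L(N, m) = 56
-L(n(16), 316) = -1*56 = -56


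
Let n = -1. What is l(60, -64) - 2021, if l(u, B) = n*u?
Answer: -2081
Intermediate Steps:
l(u, B) = -u
l(60, -64) - 2021 = -1*60 - 2021 = -60 - 2021 = -2081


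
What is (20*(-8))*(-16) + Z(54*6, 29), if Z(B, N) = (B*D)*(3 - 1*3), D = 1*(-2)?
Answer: 2560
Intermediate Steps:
D = -2
Z(B, N) = 0 (Z(B, N) = (B*(-2))*(3 - 1*3) = (-2*B)*(3 - 3) = -2*B*0 = 0)
(20*(-8))*(-16) + Z(54*6, 29) = (20*(-8))*(-16) + 0 = -160*(-16) + 0 = 2560 + 0 = 2560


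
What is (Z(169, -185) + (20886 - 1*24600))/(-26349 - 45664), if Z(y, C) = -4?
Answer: 3718/72013 ≈ 0.051630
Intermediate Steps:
(Z(169, -185) + (20886 - 1*24600))/(-26349 - 45664) = (-4 + (20886 - 1*24600))/(-26349 - 45664) = (-4 + (20886 - 24600))/(-72013) = (-4 - 3714)*(-1/72013) = -3718*(-1/72013) = 3718/72013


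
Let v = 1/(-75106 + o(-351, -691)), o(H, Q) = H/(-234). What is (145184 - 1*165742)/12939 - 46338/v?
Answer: 2370010969519/681 ≈ 3.4802e+9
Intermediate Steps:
o(H, Q) = -H/234 (o(H, Q) = H*(-1/234) = -H/234)
v = -2/150209 (v = 1/(-75106 - 1/234*(-351)) = 1/(-75106 + 3/2) = 1/(-150209/2) = -2/150209 ≈ -1.3315e-5)
(145184 - 1*165742)/12939 - 46338/v = (145184 - 1*165742)/12939 - 46338/(-2/150209) = (145184 - 165742)*(1/12939) - 46338*(-150209/2) = -20558*1/12939 + 3480192321 = -1082/681 + 3480192321 = 2370010969519/681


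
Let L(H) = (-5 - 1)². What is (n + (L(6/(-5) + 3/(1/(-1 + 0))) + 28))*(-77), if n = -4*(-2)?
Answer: -5544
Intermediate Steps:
L(H) = 36 (L(H) = (-6)² = 36)
n = 8
(n + (L(6/(-5) + 3/(1/(-1 + 0))) + 28))*(-77) = (8 + (36 + 28))*(-77) = (8 + 64)*(-77) = 72*(-77) = -5544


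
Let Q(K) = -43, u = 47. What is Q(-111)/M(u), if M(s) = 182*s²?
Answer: -43/402038 ≈ -0.00010696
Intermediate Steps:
Q(-111)/M(u) = -43/(182*47²) = -43/(182*2209) = -43/402038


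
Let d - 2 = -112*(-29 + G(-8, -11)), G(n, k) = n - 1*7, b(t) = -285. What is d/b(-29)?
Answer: -986/57 ≈ -17.298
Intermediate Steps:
G(n, k) = -7 + n (G(n, k) = n - 7 = -7 + n)
d = 4930 (d = 2 - 112*(-29 + (-7 - 8)) = 2 - 112*(-29 - 15) = 2 - 112*(-44) = 2 + 4928 = 4930)
d/b(-29) = 4930/(-285) = 4930*(-1/285) = -986/57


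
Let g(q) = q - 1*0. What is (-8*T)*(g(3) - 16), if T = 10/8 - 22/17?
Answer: -78/17 ≈ -4.5882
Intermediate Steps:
g(q) = q (g(q) = q + 0 = q)
T = -3/68 (T = 10*(1/8) - 22*1/17 = 5/4 - 22/17 = -3/68 ≈ -0.044118)
(-8*T)*(g(3) - 16) = (-8*(-3/68))*(3 - 16) = (6/17)*(-13) = -78/17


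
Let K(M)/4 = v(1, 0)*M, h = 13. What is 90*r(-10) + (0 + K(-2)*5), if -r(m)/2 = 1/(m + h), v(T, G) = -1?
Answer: -20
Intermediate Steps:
r(m) = -2/(13 + m) (r(m) = -2/(m + 13) = -2/(13 + m))
K(M) = -4*M (K(M) = 4*(-M) = -4*M)
90*r(-10) + (0 + K(-2)*5) = 90*(-2/(13 - 10)) + (0 - 4*(-2)*5) = 90*(-2/3) + (0 + 8*5) = 90*(-2*1/3) + (0 + 40) = 90*(-2/3) + 40 = -60 + 40 = -20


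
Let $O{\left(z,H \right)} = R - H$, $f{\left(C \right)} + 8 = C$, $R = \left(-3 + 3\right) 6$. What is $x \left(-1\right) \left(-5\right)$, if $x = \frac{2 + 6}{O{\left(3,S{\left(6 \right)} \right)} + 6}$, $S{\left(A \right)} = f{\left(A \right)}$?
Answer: $5$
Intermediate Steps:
$R = 0$ ($R = 0 \cdot 6 = 0$)
$f{\left(C \right)} = -8 + C$
$S{\left(A \right)} = -8 + A$
$O{\left(z,H \right)} = - H$ ($O{\left(z,H \right)} = 0 - H = - H$)
$x = 1$ ($x = \frac{2 + 6}{- (-8 + 6) + 6} = \frac{8}{\left(-1\right) \left(-2\right) + 6} = \frac{8}{2 + 6} = \frac{8}{8} = 8 \cdot \frac{1}{8} = 1$)
$x \left(-1\right) \left(-5\right) = 1 \left(-1\right) \left(-5\right) = \left(-1\right) \left(-5\right) = 5$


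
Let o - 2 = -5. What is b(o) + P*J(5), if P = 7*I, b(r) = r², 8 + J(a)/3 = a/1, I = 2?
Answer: -117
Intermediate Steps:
J(a) = -24 + 3*a (J(a) = -24 + 3*(a/1) = -24 + 3*(a*1) = -24 + 3*a)
o = -3 (o = 2 - 5 = -3)
P = 14 (P = 7*2 = 14)
b(o) + P*J(5) = (-3)² + 14*(-24 + 3*5) = 9 + 14*(-24 + 15) = 9 + 14*(-9) = 9 - 126 = -117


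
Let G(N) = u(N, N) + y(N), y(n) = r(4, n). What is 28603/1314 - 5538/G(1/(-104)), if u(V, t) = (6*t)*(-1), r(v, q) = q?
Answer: -756657913/6570 ≈ -1.1517e+5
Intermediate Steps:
u(V, t) = -6*t
y(n) = n
G(N) = -5*N (G(N) = -6*N + N = -5*N)
28603/1314 - 5538/G(1/(-104)) = 28603/1314 - 5538/((-5/(-104))) = 28603*(1/1314) - 5538/((-5*(-1/104))) = 28603/1314 - 5538/5/104 = 28603/1314 - 5538*104/5 = 28603/1314 - 575952/5 = -756657913/6570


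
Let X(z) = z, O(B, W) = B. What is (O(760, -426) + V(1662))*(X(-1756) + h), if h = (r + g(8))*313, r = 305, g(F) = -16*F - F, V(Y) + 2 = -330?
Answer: 21888348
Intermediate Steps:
V(Y) = -332 (V(Y) = -2 - 330 = -332)
g(F) = -17*F
h = 52897 (h = (305 - 17*8)*313 = (305 - 136)*313 = 169*313 = 52897)
(O(760, -426) + V(1662))*(X(-1756) + h) = (760 - 332)*(-1756 + 52897) = 428*51141 = 21888348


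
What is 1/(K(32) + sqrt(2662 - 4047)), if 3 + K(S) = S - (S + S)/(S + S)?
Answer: 28/2169 - I*sqrt(1385)/2169 ≈ 0.012909 - 0.017158*I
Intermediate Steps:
K(S) = -4 + S (K(S) = -3 + (S - (S + S)/(S + S)) = -3 + (S - 2*S/(2*S)) = -3 + (S - 2*S*1/(2*S)) = -3 + (S - 1*1) = -3 + (S - 1) = -3 + (-1 + S) = -4 + S)
1/(K(32) + sqrt(2662 - 4047)) = 1/((-4 + 32) + sqrt(2662 - 4047)) = 1/(28 + sqrt(-1385)) = 1/(28 + I*sqrt(1385))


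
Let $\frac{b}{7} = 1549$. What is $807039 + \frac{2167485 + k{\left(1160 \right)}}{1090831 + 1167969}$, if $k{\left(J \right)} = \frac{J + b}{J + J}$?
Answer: $\frac{4229225116801203}{5240416000} \approx 8.0704 \cdot 10^{5}$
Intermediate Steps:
$b = 10843$ ($b = 7 \cdot 1549 = 10843$)
$k{\left(J \right)} = \frac{10843 + J}{2 J}$ ($k{\left(J \right)} = \frac{J + 10843}{J + J} = \frac{10843 + J}{2 J}$)
$807039 + \frac{2167485 + k{\left(1160 \right)}}{1090831 + 1167969} = 807039 + \frac{2167485 + \frac{10843 + 1160}{2 \cdot 1160}}{1090831 + 1167969} = 807039 + \frac{2167485 + \frac{1}{2} \cdot \frac{1}{1160} \cdot 12003}{2258800} = 807039 + \left(2167485 + \frac{12003}{2320}\right) \frac{1}{2258800} = 807039 + \frac{5028577203}{2320} \cdot \frac{1}{2258800} = 807039 + \frac{5028577203}{5240416000} = \frac{4229225116801203}{5240416000}$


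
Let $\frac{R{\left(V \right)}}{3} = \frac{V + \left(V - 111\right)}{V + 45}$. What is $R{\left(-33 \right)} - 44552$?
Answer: $- \frac{178385}{4} \approx -44596.0$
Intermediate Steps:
$R{\left(V \right)} = \frac{3 \left(-111 + 2 V\right)}{45 + V}$ ($R{\left(V \right)} = 3 \frac{V + \left(V - 111\right)}{V + 45} = 3 \frac{V + \left(-111 + V\right)}{45 + V} = 3 \frac{-111 + 2 V}{45 + V} = \frac{3 \left(-111 + 2 V\right)}{45 + V}$)
$R{\left(-33 \right)} - 44552 = \frac{3 \left(-111 + 2 \left(-33\right)\right)}{45 - 33} - 44552 = \frac{3 \left(-111 - 66\right)}{12} - 44552 = 3 \cdot \frac{1}{12} \left(-177\right) - 44552 = - \frac{177}{4} - 44552 = - \frac{178385}{4}$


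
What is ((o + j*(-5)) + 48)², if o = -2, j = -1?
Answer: 2601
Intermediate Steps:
((o + j*(-5)) + 48)² = ((-2 - 1*(-5)) + 48)² = ((-2 + 5) + 48)² = (3 + 48)² = 51² = 2601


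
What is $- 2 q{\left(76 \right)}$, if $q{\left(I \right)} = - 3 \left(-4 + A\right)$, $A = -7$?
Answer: $-66$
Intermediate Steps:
$q{\left(I \right)} = 33$ ($q{\left(I \right)} = - 3 \left(-4 - 7\right) = \left(-3\right) \left(-11\right) = 33$)
$- 2 q{\left(76 \right)} = \left(-2\right) 33 = -66$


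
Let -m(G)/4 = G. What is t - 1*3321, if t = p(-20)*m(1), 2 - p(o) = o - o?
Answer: -3329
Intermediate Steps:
m(G) = -4*G
p(o) = 2 (p(o) = 2 - (o - o) = 2 - 1*0 = 2 + 0 = 2)
t = -8 (t = 2*(-4*1) = 2*(-4) = -8)
t - 1*3321 = -8 - 1*3321 = -8 - 3321 = -3329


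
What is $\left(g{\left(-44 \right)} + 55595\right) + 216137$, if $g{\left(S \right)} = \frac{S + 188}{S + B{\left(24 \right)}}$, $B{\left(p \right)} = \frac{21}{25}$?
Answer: $\frac{293195228}{1079} \approx 2.7173 \cdot 10^{5}$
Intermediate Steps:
$B{\left(p \right)} = \frac{21}{25}$ ($B{\left(p \right)} = 21 \cdot \frac{1}{25} = \frac{21}{25}$)
$g{\left(S \right)} = \frac{188 + S}{\frac{21}{25} + S}$ ($g{\left(S \right)} = \frac{S + 188}{S + \frac{21}{25}} = \frac{188 + S}{\frac{21}{25} + S}$)
$\left(g{\left(-44 \right)} + 55595\right) + 216137 = \left(\frac{25 \left(188 - 44\right)}{21 + 25 \left(-44\right)} + 55595\right) + 216137 = \left(25 \frac{1}{21 - 1100} \cdot 144 + 55595\right) + 216137 = \left(25 \frac{1}{-1079} \cdot 144 + 55595\right) + 216137 = \left(25 \left(- \frac{1}{1079}\right) 144 + 55595\right) + 216137 = \left(- \frac{3600}{1079} + 55595\right) + 216137 = \frac{59983405}{1079} + 216137 = \frac{293195228}{1079}$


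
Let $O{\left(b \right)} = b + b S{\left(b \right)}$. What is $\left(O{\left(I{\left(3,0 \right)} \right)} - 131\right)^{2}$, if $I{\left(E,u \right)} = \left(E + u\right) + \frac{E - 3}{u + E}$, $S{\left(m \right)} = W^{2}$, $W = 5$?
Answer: $2809$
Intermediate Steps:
$S{\left(m \right)} = 25$ ($S{\left(m \right)} = 5^{2} = 25$)
$I{\left(E,u \right)} = E + u + \frac{-3 + E}{E + u}$ ($I{\left(E,u \right)} = \left(E + u\right) + \frac{-3 + E}{E + u} = E + u + \frac{-3 + E}{E + u}$)
$O{\left(b \right)} = 26 b$ ($O{\left(b \right)} = b + b 25 = b + 25 b = 26 b$)
$\left(O{\left(I{\left(3,0 \right)} \right)} - 131\right)^{2} = \left(26 \frac{-3 + 3 + 3^{2} + 0^{2} + 2 \cdot 3 \cdot 0}{3 + 0} - 131\right)^{2} = \left(26 \frac{-3 + 3 + 9 + 0 + 0}{3} - 131\right)^{2} = \left(26 \cdot \frac{1}{3} \cdot 9 - 131\right)^{2} = \left(26 \cdot 3 - 131\right)^{2} = \left(78 - 131\right)^{2} = \left(-53\right)^{2} = 2809$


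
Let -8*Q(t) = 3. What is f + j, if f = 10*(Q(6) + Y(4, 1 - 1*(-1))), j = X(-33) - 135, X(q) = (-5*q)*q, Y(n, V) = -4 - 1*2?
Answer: -22575/4 ≈ -5643.8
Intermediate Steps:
Q(t) = -3/8 (Q(t) = -⅛*3 = -3/8)
Y(n, V) = -6 (Y(n, V) = -4 - 2 = -6)
X(q) = -5*q²
j = -5580 (j = -5*(-33)² - 135 = -5*1089 - 135 = -5445 - 135 = -5580)
f = -255/4 (f = 10*(-3/8 - 6) = 10*(-51/8) = -255/4 ≈ -63.750)
f + j = -255/4 - 5580 = -22575/4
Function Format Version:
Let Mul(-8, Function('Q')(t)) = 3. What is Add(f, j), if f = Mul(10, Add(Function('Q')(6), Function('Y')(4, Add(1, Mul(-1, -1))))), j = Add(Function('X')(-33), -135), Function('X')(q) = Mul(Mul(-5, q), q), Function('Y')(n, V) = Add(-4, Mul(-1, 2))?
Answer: Rational(-22575, 4) ≈ -5643.8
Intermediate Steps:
Function('Q')(t) = Rational(-3, 8) (Function('Q')(t) = Mul(Rational(-1, 8), 3) = Rational(-3, 8))
Function('Y')(n, V) = -6 (Function('Y')(n, V) = Add(-4, -2) = -6)
Function('X')(q) = Mul(-5, Pow(q, 2))
j = -5580 (j = Add(Mul(-5, Pow(-33, 2)), -135) = Add(Mul(-5, 1089), -135) = Add(-5445, -135) = -5580)
f = Rational(-255, 4) (f = Mul(10, Add(Rational(-3, 8), -6)) = Mul(10, Rational(-51, 8)) = Rational(-255, 4) ≈ -63.750)
Add(f, j) = Add(Rational(-255, 4), -5580) = Rational(-22575, 4)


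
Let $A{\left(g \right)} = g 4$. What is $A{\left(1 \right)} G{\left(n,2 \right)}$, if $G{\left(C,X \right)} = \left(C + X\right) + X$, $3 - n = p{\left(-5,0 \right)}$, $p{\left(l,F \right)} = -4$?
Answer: $44$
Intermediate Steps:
$n = 7$ ($n = 3 - -4 = 3 + 4 = 7$)
$G{\left(C,X \right)} = C + 2 X$
$A{\left(g \right)} = 4 g$
$A{\left(1 \right)} G{\left(n,2 \right)} = 4 \cdot 1 \left(7 + 2 \cdot 2\right) = 4 \left(7 + 4\right) = 4 \cdot 11 = 44$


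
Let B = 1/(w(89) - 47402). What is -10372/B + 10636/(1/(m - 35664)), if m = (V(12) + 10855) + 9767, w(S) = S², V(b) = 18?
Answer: 249701668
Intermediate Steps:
m = 20640 (m = (18 + 10855) + 9767 = 10873 + 9767 = 20640)
B = -1/39481 (B = 1/(89² - 47402) = 1/(7921 - 47402) = 1/(-39481) = -1/39481 ≈ -2.5329e-5)
-10372/B + 10636/(1/(m - 35664)) = -10372/(-1/39481) + 10636/(1/(20640 - 35664)) = -10372*(-39481) + 10636/(1/(-15024)) = 409496932 + 10636/(-1/15024) = 409496932 + 10636*(-15024) = 409496932 - 159795264 = 249701668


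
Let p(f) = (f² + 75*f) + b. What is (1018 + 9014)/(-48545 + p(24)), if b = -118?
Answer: -3344/15429 ≈ -0.21673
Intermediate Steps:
p(f) = -118 + f² + 75*f (p(f) = (f² + 75*f) - 118 = -118 + f² + 75*f)
(1018 + 9014)/(-48545 + p(24)) = (1018 + 9014)/(-48545 + (-118 + 24² + 75*24)) = 10032/(-48545 + (-118 + 576 + 1800)) = 10032/(-48545 + 2258) = 10032/(-46287) = 10032*(-1/46287) = -3344/15429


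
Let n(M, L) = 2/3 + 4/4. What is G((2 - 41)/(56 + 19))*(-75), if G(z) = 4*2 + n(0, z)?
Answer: -725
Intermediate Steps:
n(M, L) = 5/3 (n(M, L) = 2*(⅓) + 4*(¼) = ⅔ + 1 = 5/3)
G(z) = 29/3 (G(z) = 4*2 + 5/3 = 8 + 5/3 = 29/3)
G((2 - 41)/(56 + 19))*(-75) = (29/3)*(-75) = -725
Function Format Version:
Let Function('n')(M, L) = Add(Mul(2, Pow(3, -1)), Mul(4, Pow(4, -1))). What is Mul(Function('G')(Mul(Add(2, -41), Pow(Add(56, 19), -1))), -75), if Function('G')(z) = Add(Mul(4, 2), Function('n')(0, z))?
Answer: -725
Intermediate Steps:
Function('n')(M, L) = Rational(5, 3) (Function('n')(M, L) = Add(Mul(2, Rational(1, 3)), Mul(4, Rational(1, 4))) = Add(Rational(2, 3), 1) = Rational(5, 3))
Function('G')(z) = Rational(29, 3) (Function('G')(z) = Add(Mul(4, 2), Rational(5, 3)) = Add(8, Rational(5, 3)) = Rational(29, 3))
Mul(Function('G')(Mul(Add(2, -41), Pow(Add(56, 19), -1))), -75) = Mul(Rational(29, 3), -75) = -725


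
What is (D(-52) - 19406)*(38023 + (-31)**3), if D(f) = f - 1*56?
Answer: -160639248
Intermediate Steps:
D(f) = -56 + f (D(f) = f - 56 = -56 + f)
(D(-52) - 19406)*(38023 + (-31)**3) = ((-56 - 52) - 19406)*(38023 + (-31)**3) = (-108 - 19406)*(38023 - 29791) = -19514*8232 = -160639248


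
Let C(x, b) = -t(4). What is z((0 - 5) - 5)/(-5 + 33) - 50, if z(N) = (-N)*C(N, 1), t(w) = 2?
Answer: -355/7 ≈ -50.714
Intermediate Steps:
C(x, b) = -2 (C(x, b) = -1*2 = -2)
z(N) = 2*N (z(N) = -N*(-2) = 2*N)
z((0 - 5) - 5)/(-5 + 33) - 50 = (2*((0 - 5) - 5))/(-5 + 33) - 50 = (2*(-5 - 5))/28 - 50 = (2*(-10))/28 - 50 = (1/28)*(-20) - 50 = -5/7 - 50 = -355/7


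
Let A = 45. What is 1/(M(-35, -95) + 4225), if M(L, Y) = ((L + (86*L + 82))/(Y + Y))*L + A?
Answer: 38/141519 ≈ 0.00026852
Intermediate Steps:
M(L, Y) = 45 + L*(82 + 87*L)/(2*Y) (M(L, Y) = ((L + (86*L + 82))/(Y + Y))*L + 45 = ((L + (82 + 86*L))/((2*Y)))*L + 45 = ((82 + 87*L)*(1/(2*Y)))*L + 45 = ((82 + 87*L)/(2*Y))*L + 45 = L*(82 + 87*L)/(2*Y) + 45 = 45 + L*(82 + 87*L)/(2*Y))
1/(M(-35, -95) + 4225) = 1/((1/2)*(82*(-35) + 87*(-35)**2 + 90*(-95))/(-95) + 4225) = 1/((1/2)*(-1/95)*(-2870 + 87*1225 - 8550) + 4225) = 1/((1/2)*(-1/95)*(-2870 + 106575 - 8550) + 4225) = 1/((1/2)*(-1/95)*95155 + 4225) = 1/(-19031/38 + 4225) = 1/(141519/38) = 38/141519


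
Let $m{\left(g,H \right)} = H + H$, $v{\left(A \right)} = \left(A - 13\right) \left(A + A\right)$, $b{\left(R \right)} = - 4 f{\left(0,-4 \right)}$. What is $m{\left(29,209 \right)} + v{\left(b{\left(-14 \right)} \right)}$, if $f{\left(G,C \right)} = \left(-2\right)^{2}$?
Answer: $1346$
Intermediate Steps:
$f{\left(G,C \right)} = 4$
$b{\left(R \right)} = -16$ ($b{\left(R \right)} = \left(-4\right) 4 = -16$)
$v{\left(A \right)} = 2 A \left(-13 + A\right)$ ($v{\left(A \right)} = \left(-13 + A\right) 2 A = 2 A \left(-13 + A\right)$)
$m{\left(g,H \right)} = 2 H$
$m{\left(29,209 \right)} + v{\left(b{\left(-14 \right)} \right)} = 2 \cdot 209 + 2 \left(-16\right) \left(-13 - 16\right) = 418 + 2 \left(-16\right) \left(-29\right) = 418 + 928 = 1346$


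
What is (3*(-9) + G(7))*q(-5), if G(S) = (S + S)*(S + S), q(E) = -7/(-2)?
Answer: 1183/2 ≈ 591.50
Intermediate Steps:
q(E) = 7/2 (q(E) = -7*(-1/2) = 7/2)
G(S) = 4*S**2 (G(S) = (2*S)*(2*S) = 4*S**2)
(3*(-9) + G(7))*q(-5) = (3*(-9) + 4*7**2)*(7/2) = (-27 + 4*49)*(7/2) = (-27 + 196)*(7/2) = 169*(7/2) = 1183/2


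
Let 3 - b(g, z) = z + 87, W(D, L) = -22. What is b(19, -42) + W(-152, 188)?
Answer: -64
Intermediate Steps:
b(g, z) = -84 - z (b(g, z) = 3 - (z + 87) = 3 - (87 + z) = 3 + (-87 - z) = -84 - z)
b(19, -42) + W(-152, 188) = (-84 - 1*(-42)) - 22 = (-84 + 42) - 22 = -42 - 22 = -64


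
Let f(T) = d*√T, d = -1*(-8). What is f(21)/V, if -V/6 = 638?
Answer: -2*√21/957 ≈ -0.0095770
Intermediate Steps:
V = -3828 (V = -6*638 = -3828)
d = 8
f(T) = 8*√T
f(21)/V = (8*√21)/(-3828) = (8*√21)*(-1/3828) = -2*√21/957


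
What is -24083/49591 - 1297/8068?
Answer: -258621171/400100188 ≈ -0.64639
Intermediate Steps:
-24083/49591 - 1297/8068 = -258621171/400100188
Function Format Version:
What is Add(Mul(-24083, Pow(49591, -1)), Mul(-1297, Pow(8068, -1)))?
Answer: Rational(-258621171, 400100188) ≈ -0.64639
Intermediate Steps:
Add(Mul(-24083, Pow(49591, -1)), Mul(-1297, Pow(8068, -1))) = Add(Mul(-24083, Rational(1, 49591)), Mul(-1297, Rational(1, 8068))) = Add(Rational(-24083, 49591), Rational(-1297, 8068)) = Rational(-258621171, 400100188)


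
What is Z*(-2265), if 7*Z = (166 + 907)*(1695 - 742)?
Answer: -2316118785/7 ≈ -3.3087e+8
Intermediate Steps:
Z = 1022569/7 (Z = ((166 + 907)*(1695 - 742))/7 = (1073*953)/7 = (⅐)*1022569 = 1022569/7 ≈ 1.4608e+5)
Z*(-2265) = (1022569/7)*(-2265) = -2316118785/7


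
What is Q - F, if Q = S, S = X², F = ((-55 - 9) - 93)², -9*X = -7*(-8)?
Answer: -1993433/81 ≈ -24610.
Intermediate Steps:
X = -56/9 (X = -(-7)*(-8)/9 = -⅑*56 = -56/9 ≈ -6.2222)
F = 24649 (F = (-64 - 93)² = (-157)² = 24649)
S = 3136/81 (S = (-56/9)² = 3136/81 ≈ 38.716)
Q = 3136/81 ≈ 38.716
Q - F = 3136/81 - 1*24649 = 3136/81 - 24649 = -1993433/81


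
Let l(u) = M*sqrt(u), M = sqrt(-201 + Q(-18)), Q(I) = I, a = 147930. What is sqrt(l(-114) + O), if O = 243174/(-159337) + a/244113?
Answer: sqrt(-154682592667259434268 - 504305649297159584187*sqrt(2774))/12965411027 ≈ 12.607*I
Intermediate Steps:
M = I*sqrt(219) (M = sqrt(-201 - 18) = sqrt(-219) = I*sqrt(219) ≈ 14.799*I)
l(u) = I*sqrt(219)*sqrt(u) (l(u) = (I*sqrt(219))*sqrt(u) = I*sqrt(219)*sqrt(u))
O = -11930404084/12965411027 (O = 243174/(-159337) + 147930/244113 = 243174*(-1/159337) + 147930*(1/244113) = -243174/159337 + 49310/81371 = -11930404084/12965411027 ≈ -0.92017)
sqrt(l(-114) + O) = sqrt(I*sqrt(219)*sqrt(-114) - 11930404084/12965411027) = sqrt(I*sqrt(219)*(I*sqrt(114)) - 11930404084/12965411027) = sqrt(-3*sqrt(2774) - 11930404084/12965411027) = sqrt(-11930404084/12965411027 - 3*sqrt(2774))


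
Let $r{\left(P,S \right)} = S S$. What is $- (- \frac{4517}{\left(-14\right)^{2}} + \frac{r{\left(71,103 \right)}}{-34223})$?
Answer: $\frac{22380665}{958244} \approx 23.356$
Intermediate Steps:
$r{\left(P,S \right)} = S^{2}$
$- (- \frac{4517}{\left(-14\right)^{2}} + \frac{r{\left(71,103 \right)}}{-34223}) = - (- \frac{4517}{\left(-14\right)^{2}} + \frac{103^{2}}{-34223}) = - (- \frac{4517}{196} + 10609 \left(- \frac{1}{34223}\right)) = - (\left(-4517\right) \frac{1}{196} - \frac{10609}{34223}) = - (- \frac{4517}{196} - \frac{10609}{34223}) = \left(-1\right) \left(- \frac{22380665}{958244}\right) = \frac{22380665}{958244}$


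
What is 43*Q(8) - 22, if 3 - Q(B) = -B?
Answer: 451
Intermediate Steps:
Q(B) = 3 + B (Q(B) = 3 - (-1)*B = 3 + B)
43*Q(8) - 22 = 43*(3 + 8) - 22 = 43*11 - 22 = 473 - 22 = 451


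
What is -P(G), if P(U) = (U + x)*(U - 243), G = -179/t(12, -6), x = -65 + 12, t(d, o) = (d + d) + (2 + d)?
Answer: -20642709/1444 ≈ -14296.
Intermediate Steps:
t(d, o) = 2 + 3*d (t(d, o) = 2*d + (2 + d) = 2 + 3*d)
x = -53
G = -179/38 (G = -179/(2 + 3*12) = -179/(2 + 36) = -179/38 ≈ -4.7105)
P(U) = (-243 + U)*(-53 + U) (P(U) = (U - 53)*(U - 243) = (-53 + U)*(-243 + U) = (-243 + U)*(-53 + U))
-P(G) = -(12879 + (-179/38)² - 296*(-179/38)) = -(12879 + 32041/1444 + 26492/19) = -1*20642709/1444 = -20642709/1444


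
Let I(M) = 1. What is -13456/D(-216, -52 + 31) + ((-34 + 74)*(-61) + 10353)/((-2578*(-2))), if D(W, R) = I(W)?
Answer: -69371223/5156 ≈ -13454.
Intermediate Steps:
D(W, R) = 1
-13456/D(-216, -52 + 31) + ((-34 + 74)*(-61) + 10353)/((-2578*(-2))) = -13456/1 + ((-34 + 74)*(-61) + 10353)/((-2578*(-2))) = -13456*1 + (40*(-61) + 10353)/5156 = -13456 + (-2440 + 10353)*(1/5156) = -13456 + 7913*(1/5156) = -13456 + 7913/5156 = -69371223/5156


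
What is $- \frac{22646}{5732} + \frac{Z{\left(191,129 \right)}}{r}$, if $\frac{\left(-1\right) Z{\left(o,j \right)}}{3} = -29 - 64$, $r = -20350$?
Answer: $- \frac{57805666}{14580775} \approx -3.9645$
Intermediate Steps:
$Z{\left(o,j \right)} = 279$ ($Z{\left(o,j \right)} = - 3 \left(-29 - 64\right) = \left(-3\right) \left(-93\right) = 279$)
$- \frac{22646}{5732} + \frac{Z{\left(191,129 \right)}}{r} = - \frac{22646}{5732} + \frac{279}{-20350} = \left(-22646\right) \frac{1}{5732} + 279 \left(- \frac{1}{20350}\right) = - \frac{11323}{2866} - \frac{279}{20350} = - \frac{57805666}{14580775}$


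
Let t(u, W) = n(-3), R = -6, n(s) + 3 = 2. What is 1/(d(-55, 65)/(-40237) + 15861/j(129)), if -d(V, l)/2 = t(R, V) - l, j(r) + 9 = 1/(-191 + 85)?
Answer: -38426335/67649226102 ≈ -0.00056802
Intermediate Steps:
n(s) = -1 (n(s) = -3 + 2 = -1)
t(u, W) = -1
j(r) = -955/106 (j(r) = -9 + 1/(-191 + 85) = -9 + 1/(-106) = -9 - 1/106 = -955/106)
d(V, l) = 2 + 2*l (d(V, l) = -2*(-1 - l) = 2 + 2*l)
1/(d(-55, 65)/(-40237) + 15861/j(129)) = 1/((2 + 2*65)/(-40237) + 15861/(-955/106)) = 1/((2 + 130)*(-1/40237) + 15861*(-106/955)) = 1/(132*(-1/40237) - 1681266/955) = 1/(-132/40237 - 1681266/955) = 1/(-67649226102/38426335) = -38426335/67649226102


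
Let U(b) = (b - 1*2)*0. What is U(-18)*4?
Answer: 0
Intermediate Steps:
U(b) = 0 (U(b) = (b - 2)*0 = (-2 + b)*0 = 0)
U(-18)*4 = 0*4 = 0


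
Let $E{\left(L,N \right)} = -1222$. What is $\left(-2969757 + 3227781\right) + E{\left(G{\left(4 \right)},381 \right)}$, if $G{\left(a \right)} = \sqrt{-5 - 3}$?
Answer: $256802$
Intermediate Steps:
$G{\left(a \right)} = 2 i \sqrt{2}$ ($G{\left(a \right)} = \sqrt{-8} = 2 i \sqrt{2}$)
$\left(-2969757 + 3227781\right) + E{\left(G{\left(4 \right)},381 \right)} = \left(-2969757 + 3227781\right) - 1222 = 258024 - 1222 = 256802$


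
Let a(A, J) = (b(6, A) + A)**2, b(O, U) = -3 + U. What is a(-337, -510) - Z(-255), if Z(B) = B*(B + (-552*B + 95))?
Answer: 36311329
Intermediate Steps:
Z(B) = B*(95 - 551*B) (Z(B) = B*(B + (95 - 552*B)) = B*(95 - 551*B))
a(A, J) = (-3 + 2*A)**2 (a(A, J) = ((-3 + A) + A)**2 = (-3 + 2*A)**2)
a(-337, -510) - Z(-255) = (-3 + 2*(-337))**2 - 19*(-255)*(5 - 29*(-255)) = (-3 - 674)**2 - 19*(-255)*(5 + 7395) = (-677)**2 - 19*(-255)*7400 = 458329 - 1*(-35853000) = 458329 + 35853000 = 36311329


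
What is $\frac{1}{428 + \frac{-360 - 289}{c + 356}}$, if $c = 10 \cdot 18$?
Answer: $\frac{536}{228759} \approx 0.0023431$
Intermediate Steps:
$c = 180$
$\frac{1}{428 + \frac{-360 - 289}{c + 356}} = \frac{1}{428 + \frac{-360 - 289}{180 + 356}} = \frac{1}{428 - \frac{649}{536}} = \frac{1}{\frac{228759}{536}} = \frac{536}{228759}$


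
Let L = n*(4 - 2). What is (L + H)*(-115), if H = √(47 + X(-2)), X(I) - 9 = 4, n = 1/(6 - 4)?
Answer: -115 - 230*√15 ≈ -1005.8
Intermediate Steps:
n = ½ (n = 1/2 = ½ ≈ 0.50000)
L = 1 (L = (4 - 2)/2 = (½)*2 = 1)
X(I) = 13 (X(I) = 9 + 4 = 13)
H = 2*√15 (H = √(47 + 13) = √60 = 2*√15 ≈ 7.7460)
(L + H)*(-115) = (1 + 2*√15)*(-115) = -115 - 230*√15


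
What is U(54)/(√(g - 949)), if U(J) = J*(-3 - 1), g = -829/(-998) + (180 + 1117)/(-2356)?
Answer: 48*I*√4047106562507/13769837 ≈ 7.0127*I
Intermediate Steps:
g = 329359/1175644 (g = -829*(-1/998) + 1297*(-1/2356) = 829/998 - 1297/2356 = 329359/1175644 ≈ 0.28015)
U(J) = -4*J (U(J) = J*(-4) = -4*J)
U(54)/(√(g - 949)) = (-4*54)/(√(329359/1175644 - 949)) = -216*(-2*I*√4047106562507/123928533) = -(-48)*I*√4047106562507/13769837 = 48*I*√4047106562507/13769837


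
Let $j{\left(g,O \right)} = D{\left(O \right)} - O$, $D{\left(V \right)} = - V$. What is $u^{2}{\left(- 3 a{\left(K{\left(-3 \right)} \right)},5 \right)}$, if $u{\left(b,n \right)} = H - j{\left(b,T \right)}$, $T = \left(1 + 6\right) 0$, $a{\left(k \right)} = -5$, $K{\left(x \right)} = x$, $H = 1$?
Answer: $1$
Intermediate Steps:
$T = 0$ ($T = 7 \cdot 0 = 0$)
$j{\left(g,O \right)} = - 2 O$ ($j{\left(g,O \right)} = - O - O = - 2 O$)
$u{\left(b,n \right)} = 1$ ($u{\left(b,n \right)} = 1 - \left(-2\right) 0 = 1 - 0 = 1 + 0 = 1$)
$u^{2}{\left(- 3 a{\left(K{\left(-3 \right)} \right)},5 \right)} = 1^{2} = 1$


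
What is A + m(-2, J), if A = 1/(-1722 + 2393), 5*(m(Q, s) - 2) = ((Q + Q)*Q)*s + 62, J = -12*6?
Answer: -338179/3355 ≈ -100.80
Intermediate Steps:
J = -72
m(Q, s) = 72/5 + 2*s*Q²/5 (m(Q, s) = 2 + (((Q + Q)*Q)*s + 62)/5 = 2 + (((2*Q)*Q)*s + 62)/5 = 2 + ((2*Q²)*s + 62)/5 = 2 + (2*s*Q² + 62)/5 = 2 + (62 + 2*s*Q²)/5 = 2 + (62/5 + 2*s*Q²/5) = 72/5 + 2*s*Q²/5)
A = 1/671 ≈ 0.0014903
A + m(-2, J) = 1/671 + (72/5 + (⅖)*(-72)*(-2)²) = 1/671 + (72/5 + (⅖)*(-72)*4) = 1/671 + (72/5 - 576/5) = 1/671 - 504/5 = -338179/3355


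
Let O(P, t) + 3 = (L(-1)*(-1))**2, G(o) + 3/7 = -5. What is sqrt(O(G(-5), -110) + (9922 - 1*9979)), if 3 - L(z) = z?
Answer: 2*I*sqrt(11) ≈ 6.6332*I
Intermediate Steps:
G(o) = -38/7 (G(o) = -3/7 - 5 = -38/7)
L(z) = 3 - z
O(P, t) = 13 (O(P, t) = -3 + ((3 - 1*(-1))*(-1))**2 = -3 + ((3 + 1)*(-1))**2 = -3 + (4*(-1))**2 = -3 + (-4)**2 = -3 + 16 = 13)
sqrt(O(G(-5), -110) + (9922 - 1*9979)) = sqrt(13 + (9922 - 1*9979)) = sqrt(13 + (9922 - 9979)) = sqrt(13 - 57) = sqrt(-44) = 2*I*sqrt(11)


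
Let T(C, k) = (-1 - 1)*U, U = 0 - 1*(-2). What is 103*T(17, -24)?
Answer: -412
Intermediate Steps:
U = 2 (U = 0 + 2 = 2)
T(C, k) = -4 (T(C, k) = (-1 - 1)*2 = -2*2 = -4)
103*T(17, -24) = 103*(-4) = -412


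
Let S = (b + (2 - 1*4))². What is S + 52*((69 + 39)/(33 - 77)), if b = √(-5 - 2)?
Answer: -1437/11 - 4*I*√7 ≈ -130.64 - 10.583*I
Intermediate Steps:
b = I*√7 (b = √(-7) = I*√7 ≈ 2.6458*I)
S = (-2 + I*√7)² (S = (I*√7 + (2 - 1*4))² = (I*√7 + (2 - 4))² = (I*√7 - 2)² = (-2 + I*√7)² ≈ -3.0 - 10.583*I)
S + 52*((69 + 39)/(33 - 77)) = (2 - I*√7)² + 52*((69 + 39)/(33 - 77)) = (2 - I*√7)² + 52*(108/(-44)) = (2 - I*√7)² + 52*(108*(-1/44)) = (2 - I*√7)² + 52*(-27/11) = (2 - I*√7)² - 1404/11 = -1404/11 + (2 - I*√7)²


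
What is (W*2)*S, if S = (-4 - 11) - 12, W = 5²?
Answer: -1350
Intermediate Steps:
W = 25
S = -27 (S = -15 - 12 = -27)
(W*2)*S = (25*2)*(-27) = 50*(-27) = -1350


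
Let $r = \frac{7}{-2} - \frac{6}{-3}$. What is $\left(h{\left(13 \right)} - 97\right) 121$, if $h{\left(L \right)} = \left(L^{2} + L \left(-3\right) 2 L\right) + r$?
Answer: $- \frac{228327}{2} \approx -1.1416 \cdot 10^{5}$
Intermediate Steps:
$r = - \frac{3}{2}$ ($r = 7 \left(- \frac{1}{2}\right) - -2 = - \frac{7}{2} + 2 = - \frac{3}{2} \approx -1.5$)
$h{\left(L \right)} = - \frac{3}{2} - 5 L^{2}$ ($h{\left(L \right)} = \left(L^{2} + L \left(-3\right) 2 L\right) - \frac{3}{2} = \left(L^{2} + - 3 L 2 L\right) - \frac{3}{2} = \left(L^{2} + - 6 L L\right) - \frac{3}{2} = \left(L^{2} - 6 L^{2}\right) - \frac{3}{2} = - 5 L^{2} - \frac{3}{2} = - \frac{3}{2} - 5 L^{2}$)
$\left(h{\left(13 \right)} - 97\right) 121 = \left(\left(- \frac{3}{2} - 5 \cdot 13^{2}\right) - 97\right) 121 = \left(\left(- \frac{3}{2} - 845\right) - 97\right) 121 = \left(- \frac{1693}{2} - 97\right) 121 = \left(- \frac{1887}{2}\right) 121 = - \frac{228327}{2}$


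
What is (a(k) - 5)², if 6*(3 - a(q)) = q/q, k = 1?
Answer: 169/36 ≈ 4.6944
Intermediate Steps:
a(q) = 17/6 (a(q) = 3 - q/(6*q) = 3 - ⅙*1 = 3 - ⅙ = 17/6)
(a(k) - 5)² = (17/6 - 5)² = (-13/6)² = 169/36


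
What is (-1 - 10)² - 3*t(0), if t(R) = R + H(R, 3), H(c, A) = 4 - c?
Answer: 109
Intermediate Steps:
t(R) = 4 (t(R) = R + (4 - R) = 4)
(-1 - 10)² - 3*t(0) = (-1 - 10)² - 3*4 = (-11)² - 12 = 121 - 12 = 109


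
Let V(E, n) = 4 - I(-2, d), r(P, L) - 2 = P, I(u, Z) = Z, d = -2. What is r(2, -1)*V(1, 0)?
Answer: 24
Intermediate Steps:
r(P, L) = 2 + P
V(E, n) = 6 (V(E, n) = 4 - 1*(-2) = 4 + 2 = 6)
r(2, -1)*V(1, 0) = (2 + 2)*6 = 4*6 = 24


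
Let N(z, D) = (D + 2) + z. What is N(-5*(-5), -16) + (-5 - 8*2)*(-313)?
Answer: 6584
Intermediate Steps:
N(z, D) = 2 + D + z (N(z, D) = (2 + D) + z = 2 + D + z)
N(-5*(-5), -16) + (-5 - 8*2)*(-313) = (2 - 16 - 5*(-5)) + (-5 - 8*2)*(-313) = (2 - 16 + 25) + (-5 - 16)*(-313) = 11 - 21*(-313) = 11 + 6573 = 6584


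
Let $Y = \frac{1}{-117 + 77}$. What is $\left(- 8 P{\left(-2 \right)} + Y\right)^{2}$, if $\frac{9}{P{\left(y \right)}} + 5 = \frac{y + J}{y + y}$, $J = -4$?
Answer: $\frac{33097009}{78400} \approx 422.16$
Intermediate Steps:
$Y = - \frac{1}{40}$ ($Y = \frac{1}{-40} = - \frac{1}{40} \approx -0.025$)
$P{\left(y \right)} = \frac{9}{-5 + \frac{-4 + y}{2 y}}$ ($P{\left(y \right)} = \frac{9}{-5 + \frac{y - 4}{y + y}} = \frac{9}{-5 + \frac{-4 + y}{2 y}}$)
$\left(- 8 P{\left(-2 \right)} + Y\right)^{2} = \left(- 8 \left(\left(-18\right) \left(-2\right) \frac{1}{4 + 9 \left(-2\right)}\right) - \frac{1}{40}\right)^{2} = \left(- 8 \left(\left(-18\right) \left(-2\right) \frac{1}{4 - 18}\right) - \frac{1}{40}\right)^{2} = \left(- 8 \left(\left(-18\right) \left(-2\right) \frac{1}{-14}\right) - \frac{1}{40}\right)^{2} = \left(- 8 \left(\left(-18\right) \left(-2\right) \left(- \frac{1}{14}\right)\right) - \frac{1}{40}\right)^{2} = \left(\left(-8\right) \left(- \frac{18}{7}\right) - \frac{1}{40}\right)^{2} = \left(\frac{144}{7} - \frac{1}{40}\right)^{2} = \left(\frac{5753}{280}\right)^{2} = \frac{33097009}{78400}$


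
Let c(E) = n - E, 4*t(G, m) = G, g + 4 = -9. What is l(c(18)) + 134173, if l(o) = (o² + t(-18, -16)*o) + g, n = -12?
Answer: 135195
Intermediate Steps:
g = -13 (g = -4 - 9 = -13)
t(G, m) = G/4
c(E) = -12 - E
l(o) = -13 + o² - 9*o/2 (l(o) = (o² + ((¼)*(-18))*o) - 13 = (o² - 9*o/2) - 13 = -13 + o² - 9*o/2)
l(c(18)) + 134173 = (-13 + (-12 - 1*18)² - 9*(-12 - 1*18)/2) + 134173 = (-13 + (-12 - 18)² - 9*(-12 - 18)/2) + 134173 = (-13 + (-30)² - 9/2*(-30)) + 134173 = (-13 + 900 + 135) + 134173 = 1022 + 134173 = 135195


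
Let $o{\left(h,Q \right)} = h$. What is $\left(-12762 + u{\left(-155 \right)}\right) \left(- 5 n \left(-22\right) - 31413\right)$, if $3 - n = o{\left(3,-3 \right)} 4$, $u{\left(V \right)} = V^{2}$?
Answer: $-364954989$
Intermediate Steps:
$n = -9$ ($n = 3 - 3 \cdot 4 = 3 - 12 = -9$)
$\left(-12762 + u{\left(-155 \right)}\right) \left(- 5 n \left(-22\right) - 31413\right) = \left(-12762 + \left(-155\right)^{2}\right) \left(\left(-5\right) \left(-9\right) \left(-22\right) - 31413\right) = \left(-12762 + 24025\right) \left(45 \left(-22\right) - 31413\right) = 11263 \left(-990 - 31413\right) = 11263 \left(-32403\right) = -364954989$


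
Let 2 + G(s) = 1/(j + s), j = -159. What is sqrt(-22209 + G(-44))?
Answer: I*sqrt(915293302)/203 ≈ 149.03*I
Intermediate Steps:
G(s) = -2 + 1/(-159 + s)
sqrt(-22209 + G(-44)) = sqrt(-22209 + (319 - 2*(-44))/(-159 - 44)) = sqrt(-22209 + (319 + 88)/(-203)) = sqrt(-22209 - 1/203*407) = sqrt(-22209 - 407/203) = sqrt(-4508834/203) = I*sqrt(915293302)/203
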